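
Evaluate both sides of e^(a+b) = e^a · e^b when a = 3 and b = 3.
LHS = e^(3+3) = e^6 ≈ 403.4
RHS = e^3 · e^3 = e^6 ≈ 403.4

LHS = RHS: the two sides agree.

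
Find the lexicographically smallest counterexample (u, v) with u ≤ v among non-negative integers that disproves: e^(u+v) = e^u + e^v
(u, v) = (0, 0)

Substituting (0, 0) into the claim:
LHS = e^(0+0) = 1
RHS = e^0 + e^0 = 2

Since LHS ≠ RHS, this pair disproves the claim, and no lexicographically smaller pair (u ≤ v, non-negative integers) does.

For instance (1, 6) is also a counterexample (LHS = e^7 ≈ 1097, RHS = e + e^6 ≈ 406.1), but it's lexicographically larger.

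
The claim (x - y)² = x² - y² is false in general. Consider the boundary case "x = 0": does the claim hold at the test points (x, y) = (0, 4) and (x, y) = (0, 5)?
At (0, 4): LHS = 16 ≠ RHS = -16
At (0, 5): LHS = 25 ≠ RHS = -25

Answer: No, fails at both test points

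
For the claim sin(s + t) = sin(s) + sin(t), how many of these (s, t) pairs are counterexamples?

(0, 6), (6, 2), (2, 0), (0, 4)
1

Testing each pair:
(0, 6): LHS = sin(6) ≈ -0.2794, RHS = sin(6) ≈ -0.2794 → satisfies claim
(6, 2): LHS = sin(8) ≈ 0.9894, RHS = sin(6) + sin(2) ≈ 0.6299 → counterexample
(2, 0): LHS = sin(2) ≈ 0.9093, RHS = sin(2) ≈ 0.9093 → satisfies claim
(0, 4): LHS = sin(4) ≈ -0.7568, RHS = sin(4) ≈ -0.7568 → satisfies claim

That makes 1 counterexample.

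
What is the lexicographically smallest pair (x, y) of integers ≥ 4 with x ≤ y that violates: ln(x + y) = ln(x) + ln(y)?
Substituting (4, 4) into the claim:
LHS = ln(4 + 4) = ln(8) ≈ 2.079
RHS = ln(4) + ln(4) = 2·ln(4) ≈ 2.773

Since LHS ≠ RHS, this pair disproves the claim, and no lexicographically smaller pair (x ≤ y, integers ≥ 4) does.

For instance (6, 11) is also a counterexample (LHS = ln(17) ≈ 2.833, RHS = ln(6) + ln(11) ≈ 4.19), but it's lexicographically larger.

Answer: (x, y) = (4, 4)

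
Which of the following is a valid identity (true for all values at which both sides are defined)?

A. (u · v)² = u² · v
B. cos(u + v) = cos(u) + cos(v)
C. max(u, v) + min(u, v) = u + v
C

A: fails at (1, 2) — LHS = 4, RHS = 2.
B: fails at (4, 4) — LHS = cos(8) ≈ -0.1455, RHS = 2·cos(4) ≈ -1.307.
C: holds — e.g. at (3, 5), both sides equal 8.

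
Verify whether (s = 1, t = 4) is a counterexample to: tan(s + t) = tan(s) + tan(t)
Substituting s = 1, t = 4:
LHS = tan(1 + 4) = tan(5) ≈ -3.381
RHS = tan(1) + tan(4) ≈ 2.715

Since LHS ≠ RHS, this pair disproves the claim.

Answer: Yes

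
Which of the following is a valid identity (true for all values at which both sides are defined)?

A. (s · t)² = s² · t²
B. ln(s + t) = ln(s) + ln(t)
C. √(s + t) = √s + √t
A

A: holds — e.g. at (1, 4), both sides equal 16.
B: fails at (2, 3) — LHS = ln(5) ≈ 1.609, RHS = ln(2) + ln(3) ≈ 1.792.
C: fails at (2, 3) — LHS = √(5) ≈ 2.236, RHS = √(2) + √(3) ≈ 3.146.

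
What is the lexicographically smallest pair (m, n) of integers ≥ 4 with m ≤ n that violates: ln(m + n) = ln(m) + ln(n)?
Substituting (4, 4) into the claim:
LHS = ln(4 + 4) = ln(8) ≈ 2.079
RHS = ln(4) + ln(4) = 2·ln(4) ≈ 2.773

Since LHS ≠ RHS, this pair disproves the claim, and no lexicographically smaller pair (m ≤ n, integers ≥ 4) does.

For instance (6, 6) is also a counterexample (LHS = ln(12) ≈ 2.485, RHS = 2·ln(6) ≈ 3.584), but it's lexicographically larger.

Answer: (m, n) = (4, 4)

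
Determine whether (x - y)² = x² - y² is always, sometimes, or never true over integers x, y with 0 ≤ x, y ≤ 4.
Sometimes true

It holds at (x, y) = (3, 3) (both sides equal 0), but fails at (x, y) = (2, 1) (LHS = 1, RHS = 3).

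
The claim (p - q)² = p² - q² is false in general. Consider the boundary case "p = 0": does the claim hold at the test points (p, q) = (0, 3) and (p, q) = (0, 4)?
No, fails at both test points

At (0, 3): LHS = 9 ≠ RHS = -9
At (0, 4): LHS = 16 ≠ RHS = -16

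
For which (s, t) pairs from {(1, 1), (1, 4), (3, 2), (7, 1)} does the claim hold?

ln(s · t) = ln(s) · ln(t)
Testing each pair:
(1, 1): LHS = 0, RHS = 0 → holds
(1, 4): LHS = ln(4) ≈ 1.386, RHS = 0 → fails
(3, 2): LHS = ln(6) ≈ 1.792, RHS = ln(2)·ln(3) ≈ 0.7615 → fails
(7, 1): LHS = ln(7) ≈ 1.946, RHS = 0 → fails

1 of 4 pairs satisfies the claim.

Answer: (1, 1)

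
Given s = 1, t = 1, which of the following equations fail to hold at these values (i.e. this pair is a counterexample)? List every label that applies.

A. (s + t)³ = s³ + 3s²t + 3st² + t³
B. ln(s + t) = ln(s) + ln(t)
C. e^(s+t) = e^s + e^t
Evaluating each claim at the given values:
A. LHS = 8, RHS = 8 → holds here (LHS = RHS)
B. LHS = ln(2) ≈ 0.6931, RHS = 0 → fails here (LHS ≠ RHS)
C. LHS = e^2 ≈ 7.389, RHS = 2·e ≈ 5.437 → fails here (LHS ≠ RHS)

Answer: B, C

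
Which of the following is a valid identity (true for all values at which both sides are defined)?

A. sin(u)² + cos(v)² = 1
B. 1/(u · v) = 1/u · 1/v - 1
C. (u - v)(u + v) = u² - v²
C

A: fails at (2, 7) — LHS = cos(7)² + sin(2)² ≈ 1.395, RHS = 1.
B: fails at (1, 2) — LHS = 1/2, RHS = -1/2.
C: holds — e.g. at (1, 4), both sides equal -15.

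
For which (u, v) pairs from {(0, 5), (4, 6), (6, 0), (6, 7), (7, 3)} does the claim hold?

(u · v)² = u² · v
(0, 5), (6, 0)

Testing each pair:
(0, 5): LHS = 0, RHS = 0 → holds
(4, 6): LHS = 576, RHS = 96 → fails
(6, 0): LHS = 0, RHS = 0 → holds
(6, 7): LHS = 1764, RHS = 252 → fails
(7, 3): LHS = 441, RHS = 147 → fails

2 of 5 pairs satisfy the claim.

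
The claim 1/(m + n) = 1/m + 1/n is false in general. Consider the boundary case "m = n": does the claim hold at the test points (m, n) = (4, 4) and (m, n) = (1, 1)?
At (4, 4): LHS = 1/8 ≠ RHS = 1/2
At (1, 1): LHS = 1/2 ≠ RHS = 2

Answer: No, fails at both test points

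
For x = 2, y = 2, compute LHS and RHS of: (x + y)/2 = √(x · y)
LHS = (2 + 2)/2 = 2
RHS = √(2 · 2) = 2

LHS = RHS: the two sides agree.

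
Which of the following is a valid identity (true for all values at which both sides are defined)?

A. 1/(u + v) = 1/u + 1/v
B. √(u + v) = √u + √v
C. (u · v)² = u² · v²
C

A: fails at (3, 7) — LHS = 1/10, RHS = 10/21.
B: fails at (3, 3) — LHS = √(6) ≈ 2.449, RHS = 2·√(3) ≈ 3.464.
C: holds — e.g. at (1, 3), both sides equal 9.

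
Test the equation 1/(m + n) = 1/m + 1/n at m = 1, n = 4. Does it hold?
Substituting m = 1, n = 4:

LHS = 1/(1 + 4) = 1/5
RHS = 1/1 + 1/4 = 5/4

LHS ≠ RHS, so the equation does not hold at this point.

Answer: Fails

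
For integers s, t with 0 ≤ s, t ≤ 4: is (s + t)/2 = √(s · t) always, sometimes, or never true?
It holds at (s, t) = (2, 2) (both sides equal 2), but fails at (s, t) = (1, 4) (LHS = 5/2, RHS = 2).

Answer: Sometimes true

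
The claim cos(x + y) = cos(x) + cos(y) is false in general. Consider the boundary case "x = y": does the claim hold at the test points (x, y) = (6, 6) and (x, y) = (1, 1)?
No, fails at both test points

At (6, 6): LHS = cos(12) ≈ 0.8439 ≠ RHS = 2·cos(6) ≈ 1.92
At (1, 1): LHS = cos(2) ≈ -0.4161 ≠ RHS = 2·cos(1) ≈ 1.081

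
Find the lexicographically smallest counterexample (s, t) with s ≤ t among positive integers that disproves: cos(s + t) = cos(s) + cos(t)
(s, t) = (1, 1)

Substituting (1, 1) into the claim:
LHS = cos(1 + 1) = cos(2) ≈ -0.4161
RHS = cos(1) + cos(1) = 2·cos(1) ≈ 1.081

Since LHS ≠ RHS, this pair disproves the claim, and no lexicographically smaller pair (s ≤ t, positive integers) does.

For instance (5, 5) is also a counterexample (LHS = cos(10) ≈ -0.8391, RHS = 2·cos(5) ≈ 0.5673), but it's lexicographically larger.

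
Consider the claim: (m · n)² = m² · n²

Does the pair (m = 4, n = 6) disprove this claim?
No

Substituting m = 4, n = 6:
LHS = (4 · 6)² = 576
RHS = 4² · 6² = 576

The sides agree, so this pair does not disprove the claim.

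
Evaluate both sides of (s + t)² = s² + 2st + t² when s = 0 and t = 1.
LHS = (0 + 1)² = 1
RHS = 0² + 2·0·1 + 1² = 1

LHS = RHS: the two sides agree.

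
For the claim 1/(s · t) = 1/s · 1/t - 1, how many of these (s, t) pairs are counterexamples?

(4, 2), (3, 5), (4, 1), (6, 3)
Testing each pair:
(4, 2): LHS = 1/8, RHS = -7/8 → counterexample
(3, 5): LHS = 1/15, RHS = -14/15 → counterexample
(4, 1): LHS = 1/4, RHS = -3/4 → counterexample
(6, 3): LHS = 1/18, RHS = -17/18 → counterexample

That makes 4 counterexamples.

Answer: 4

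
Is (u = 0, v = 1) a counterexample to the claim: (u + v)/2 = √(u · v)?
Substituting u = 0, v = 1:
LHS = (0 + 1)/2 = 1/2
RHS = √(0 · 1) = 0

Since LHS ≠ RHS, this pair disproves the claim.

Answer: Yes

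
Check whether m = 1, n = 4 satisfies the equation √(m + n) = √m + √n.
Substituting m = 1, n = 4:

LHS = √(1 + 4) = √(5) ≈ 2.236
RHS = √1 + √4 = 3

LHS ≠ RHS, so the equation does not hold at this point.

Answer: Fails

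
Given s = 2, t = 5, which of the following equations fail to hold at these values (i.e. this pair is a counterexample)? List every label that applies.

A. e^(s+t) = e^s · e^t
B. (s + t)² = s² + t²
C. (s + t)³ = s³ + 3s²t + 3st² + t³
Evaluating each claim at the given values:
A. LHS = e^7 ≈ 1097, RHS = e^7 ≈ 1097 → holds here (LHS = RHS)
B. LHS = 49, RHS = 29 → fails here (LHS ≠ RHS)
C. LHS = 343, RHS = 343 → holds here (LHS = RHS)

Answer: B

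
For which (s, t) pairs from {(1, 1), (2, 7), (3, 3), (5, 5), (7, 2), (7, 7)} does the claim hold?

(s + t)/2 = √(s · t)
Testing each pair:
(1, 1): LHS = 1, RHS = 1 → holds
(2, 7): LHS = 9/2, RHS = √(14) ≈ 3.742 → fails
(3, 3): LHS = 3, RHS = 3 → holds
(5, 5): LHS = 5, RHS = 5 → holds
(7, 2): LHS = 9/2, RHS = √(14) ≈ 3.742 → fails
(7, 7): LHS = 7, RHS = 7 → holds

4 of 6 pairs satisfy the claim.

Answer: (1, 1), (3, 3), (5, 5), (7, 7)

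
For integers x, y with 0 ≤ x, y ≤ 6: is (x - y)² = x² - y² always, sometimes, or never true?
It holds at (x, y) = (3, 3) (both sides equal 0), but fails at (x, y) = (6, 2) (LHS = 16, RHS = 32).

Answer: Sometimes true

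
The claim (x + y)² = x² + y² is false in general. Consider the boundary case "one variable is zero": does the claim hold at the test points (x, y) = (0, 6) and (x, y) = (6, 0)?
Yes, holds at both test points

At (0, 6): LHS = 36, RHS = 36 → equal
At (6, 0): LHS = 36, RHS = 36 → equal

So the claim does hold at both of these boundary points, even though it is not an identity.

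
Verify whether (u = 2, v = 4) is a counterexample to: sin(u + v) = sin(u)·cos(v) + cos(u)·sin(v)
No

Substituting u = 2, v = 4:
LHS = sin(2 + 4) = sin(6) ≈ -0.2794
RHS = sin(2)·cos(4) + cos(2)·sin(4) = sin(2)·cos(4) + sin(4)·cos(2) ≈ -0.2794

The sides agree, so this pair does not disprove the claim.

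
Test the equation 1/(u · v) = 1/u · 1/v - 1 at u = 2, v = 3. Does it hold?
Fails

Substituting u = 2, v = 3:

LHS = 1/(2 · 3) = 1/6
RHS = 1/2 · 1/3 - 1 = -5/6

LHS ≠ RHS, so the equation does not hold at this point.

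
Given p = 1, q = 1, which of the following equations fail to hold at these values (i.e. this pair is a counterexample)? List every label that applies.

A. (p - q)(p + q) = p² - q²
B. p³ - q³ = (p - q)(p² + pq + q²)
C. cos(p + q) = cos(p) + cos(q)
C

Evaluating each claim at the given values:
A. LHS = 0, RHS = 0 → holds here (LHS = RHS)
B. LHS = 0, RHS = 0 → holds here (LHS = RHS)
C. LHS = cos(2) ≈ -0.4161, RHS = 2·cos(1) ≈ 1.081 → fails here (LHS ≠ RHS)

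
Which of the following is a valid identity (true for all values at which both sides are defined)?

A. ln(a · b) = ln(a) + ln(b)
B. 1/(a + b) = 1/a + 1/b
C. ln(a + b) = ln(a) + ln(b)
A: holds — e.g. at (4, 6), both sides equal ln(24) ≈ 3.178.
B: fails at (1, 1) — LHS = 1/2, RHS = 2.
C: fails at (1, 1) — LHS = ln(2) ≈ 0.6931, RHS = 0.

Answer: A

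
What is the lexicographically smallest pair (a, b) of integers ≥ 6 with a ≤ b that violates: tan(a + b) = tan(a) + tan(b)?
(a, b) = (6, 6)

Substituting (6, 6) into the claim:
LHS = tan(6 + 6) = tan(12) ≈ -0.6359
RHS = tan(6) + tan(6) = 2·tan(6) ≈ -0.582

Since LHS ≠ RHS, this pair disproves the claim, and no lexicographically smaller pair (a ≤ b, integers ≥ 6) does.

For instance (6, 11) is also a counterexample (LHS = tan(17) ≈ 3.494, RHS = tan(11) + tan(6) ≈ -226.2), but it's lexicographically larger.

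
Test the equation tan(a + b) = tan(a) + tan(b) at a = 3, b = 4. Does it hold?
Fails

Substituting a = 3, b = 4:

LHS = tan(3 + 4) = tan(7) ≈ 0.8714
RHS = tan(3) + tan(4) ≈ 1.015

LHS ≠ RHS, so the equation does not hold at this point.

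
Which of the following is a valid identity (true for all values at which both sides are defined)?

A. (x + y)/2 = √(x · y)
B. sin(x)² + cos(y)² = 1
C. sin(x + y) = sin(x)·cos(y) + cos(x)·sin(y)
A: fails at (4, 6) — LHS = 5, RHS = 2·√(6) ≈ 4.899.
B: fails at (1, 2) — LHS = cos(2)² + sin(1)² ≈ 0.8813, RHS = 1.
C: holds — e.g. at (4, 6), both sides equal sin(10) ≈ -0.544.

Answer: C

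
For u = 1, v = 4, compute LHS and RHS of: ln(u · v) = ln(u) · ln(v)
LHS = ln(1 · 4) = ln(4) ≈ 1.386
RHS = ln(1) · ln(4) = 0

LHS ≠ RHS (they differ by about 1.386), so the equation does not hold here.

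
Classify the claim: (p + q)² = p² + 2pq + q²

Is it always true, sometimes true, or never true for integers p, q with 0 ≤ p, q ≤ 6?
The identity holds for every pair in the range. For instance at (p, q) = (2, 5): both sides equal 49.

Answer: Always true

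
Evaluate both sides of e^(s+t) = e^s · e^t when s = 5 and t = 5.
LHS = e^(5+5) = e^10 ≈ 22026.5
RHS = e^5 · e^5 = e^10 ≈ 22026.5

LHS = RHS: the two sides agree.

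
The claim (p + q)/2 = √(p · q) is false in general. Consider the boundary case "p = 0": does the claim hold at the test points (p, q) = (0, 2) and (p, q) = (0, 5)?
At (0, 2): LHS = 1 ≠ RHS = 0
At (0, 5): LHS = 5/2 ≠ RHS = 0

Answer: No, fails at both test points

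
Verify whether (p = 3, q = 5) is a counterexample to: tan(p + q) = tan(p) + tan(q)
Yes

Substituting p = 3, q = 5:
LHS = tan(3 + 5) = tan(8) ≈ -6.8
RHS = tan(3) + tan(5) ≈ -3.523

Since LHS ≠ RHS, this pair disproves the claim.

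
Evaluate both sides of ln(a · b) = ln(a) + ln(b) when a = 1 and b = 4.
LHS = ln(1 · 4) = ln(4) ≈ 1.386
RHS = ln(1) + ln(4) = ln(4) ≈ 1.386

LHS = RHS: the two sides agree.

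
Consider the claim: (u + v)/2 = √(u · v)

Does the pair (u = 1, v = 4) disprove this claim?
Substituting u = 1, v = 4:
LHS = (1 + 4)/2 = 5/2
RHS = √(1 · 4) = 2

Since LHS ≠ RHS, this pair disproves the claim.

Answer: Yes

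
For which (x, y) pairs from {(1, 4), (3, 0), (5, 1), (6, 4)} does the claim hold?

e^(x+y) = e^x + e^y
None

Testing each pair:
(1, 4): LHS = e^5 ≈ 148.4, RHS = e + e^4 ≈ 57.32 → fails
(3, 0): LHS = e^3 ≈ 20.09, RHS = 1 + e^3 ≈ 21.09 → fails
(5, 1): LHS = e^6 ≈ 403.4, RHS = e + e^5 ≈ 151.1 → fails
(6, 4): LHS = e^10 ≈ 22026.5, RHS = e^4 + e^6 ≈ 458 → fails

No pair satisfies the claim.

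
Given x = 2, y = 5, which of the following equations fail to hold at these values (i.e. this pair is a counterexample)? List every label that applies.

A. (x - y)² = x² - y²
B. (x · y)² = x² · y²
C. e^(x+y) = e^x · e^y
Evaluating each claim at the given values:
A. LHS = 9, RHS = -21 → fails here (LHS ≠ RHS)
B. LHS = 100, RHS = 100 → holds here (LHS = RHS)
C. LHS = e^7 ≈ 1097, RHS = e^7 ≈ 1097 → holds here (LHS = RHS)

Answer: A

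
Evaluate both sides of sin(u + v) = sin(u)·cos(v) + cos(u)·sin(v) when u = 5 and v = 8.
LHS = sin(5 + 8) = sin(13) ≈ 0.4202
RHS = sin(5)·cos(8) + cos(5)·sin(8) = sin(5)·cos(8) + sin(8)·cos(5) ≈ 0.4202

LHS = RHS: the two sides agree.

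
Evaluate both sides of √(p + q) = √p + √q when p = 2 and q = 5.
LHS = √(2 + 5) = √(7) ≈ 2.646
RHS = √2 + √5 = √(2) + √(5) ≈ 3.65

LHS ≠ RHS (they differ by about 1.005), so the equation does not hold here.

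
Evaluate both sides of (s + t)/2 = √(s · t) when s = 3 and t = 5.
LHS = (3 + 5)/2 = 4
RHS = √(3 · 5) = √(15) ≈ 3.873

LHS ≠ RHS (they differ by about 0.127), so the equation does not hold here.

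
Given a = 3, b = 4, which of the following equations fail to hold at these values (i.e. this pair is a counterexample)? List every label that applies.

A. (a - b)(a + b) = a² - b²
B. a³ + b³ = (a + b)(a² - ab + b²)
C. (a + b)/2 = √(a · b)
C

Evaluating each claim at the given values:
A. LHS = -7, RHS = -7 → holds here (LHS = RHS)
B. LHS = 91, RHS = 91 → holds here (LHS = RHS)
C. LHS = 7/2, RHS = 2·√(3) ≈ 3.464 → fails here (LHS ≠ RHS)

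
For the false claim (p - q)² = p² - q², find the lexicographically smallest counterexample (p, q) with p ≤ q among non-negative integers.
(p, q) = (0, 1)

At (0, 0): both sides equal 0, so it holds there.

Substituting (0, 1) into the claim:
LHS = (0 - 1)² = 1
RHS = 0² - 1² = -1

Since LHS ≠ RHS, this pair disproves the claim, and no lexicographically smaller pair (p ≤ q, non-negative integers) does.

For instance (2, 7) is also a counterexample (LHS = 25, RHS = -45), but it's lexicographically larger.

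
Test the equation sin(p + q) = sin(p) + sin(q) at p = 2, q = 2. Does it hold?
Fails

Substituting p = 2, q = 2:

LHS = sin(2 + 2) = sin(4) ≈ -0.7568
RHS = sin(2) + sin(2) = 2·sin(2) ≈ 1.819

LHS ≠ RHS, so the equation does not hold at this point.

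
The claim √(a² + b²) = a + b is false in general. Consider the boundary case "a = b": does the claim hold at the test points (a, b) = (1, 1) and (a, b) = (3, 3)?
No, fails at both test points

At (1, 1): LHS = √(2) ≈ 1.414 ≠ RHS = 2
At (3, 3): LHS = 3·√(2) ≈ 4.243 ≠ RHS = 6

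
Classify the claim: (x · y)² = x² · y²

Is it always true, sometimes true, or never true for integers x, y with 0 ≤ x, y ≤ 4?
The identity holds for every pair in the range. For instance at (x, y) = (0, 0): both sides equal 0.

Answer: Always true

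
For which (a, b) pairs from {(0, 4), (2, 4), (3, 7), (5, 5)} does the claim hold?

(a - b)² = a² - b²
Testing each pair:
(0, 4): LHS = 16, RHS = -16 → fails
(2, 4): LHS = 4, RHS = -12 → fails
(3, 7): LHS = 16, RHS = -40 → fails
(5, 5): LHS = 0, RHS = 0 → holds

1 of 4 pairs satisfies the claim.

Answer: (5, 5)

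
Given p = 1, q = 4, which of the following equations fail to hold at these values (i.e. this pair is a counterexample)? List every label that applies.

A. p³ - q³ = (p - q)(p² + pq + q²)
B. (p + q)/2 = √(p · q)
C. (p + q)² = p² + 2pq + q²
B

Evaluating each claim at the given values:
A. LHS = -63, RHS = -63 → holds here (LHS = RHS)
B. LHS = 5/2, RHS = 2 → fails here (LHS ≠ RHS)
C. LHS = 25, RHS = 25 → holds here (LHS = RHS)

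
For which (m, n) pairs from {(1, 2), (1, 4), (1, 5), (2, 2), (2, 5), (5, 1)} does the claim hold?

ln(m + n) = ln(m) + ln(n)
Testing each pair:
(1, 2): LHS = ln(3) ≈ 1.099, RHS = ln(2) ≈ 0.6931 → fails
(1, 4): LHS = ln(5) ≈ 1.609, RHS = ln(4) ≈ 1.386 → fails
(1, 5): LHS = ln(6) ≈ 1.792, RHS = ln(5) ≈ 1.609 → fails
(2, 2): LHS = ln(4) ≈ 1.386, RHS = 2·ln(2) ≈ 1.386 → holds
(2, 5): LHS = ln(7) ≈ 1.946, RHS = ln(2) + ln(5) ≈ 2.303 → fails
(5, 1): LHS = ln(6) ≈ 1.792, RHS = ln(5) ≈ 1.609 → fails

1 of 6 pairs satisfies the claim.

Answer: (2, 2)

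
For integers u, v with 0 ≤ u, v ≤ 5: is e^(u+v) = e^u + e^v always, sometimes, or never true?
The claim fails for every pair in the range. For instance at (u, v) = (2, 3): LHS = e^5 ≈ 148.4, RHS = e^2 + e^3 ≈ 27.47.

Answer: Never true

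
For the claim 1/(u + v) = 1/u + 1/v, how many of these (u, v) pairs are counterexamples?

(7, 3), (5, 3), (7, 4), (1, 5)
Testing each pair:
(7, 3): LHS = 1/10, RHS = 10/21 → counterexample
(5, 3): LHS = 1/8, RHS = 8/15 → counterexample
(7, 4): LHS = 1/11, RHS = 11/28 → counterexample
(1, 5): LHS = 1/6, RHS = 6/5 → counterexample

That makes 4 counterexamples.

Answer: 4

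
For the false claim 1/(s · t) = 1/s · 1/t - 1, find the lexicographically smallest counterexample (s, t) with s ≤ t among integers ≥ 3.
(s, t) = (3, 3)

Substituting (3, 3) into the claim:
LHS = 1/(3 · 3) = 1/9
RHS = 1/3 · 1/3 - 1 = -8/9

Since LHS ≠ RHS, this pair disproves the claim, and no lexicographically smaller pair (s ≤ t, integers ≥ 3) does.

For instance (9, 9) is also a counterexample (LHS = 1/81, RHS = -80/81), but it's lexicographically larger.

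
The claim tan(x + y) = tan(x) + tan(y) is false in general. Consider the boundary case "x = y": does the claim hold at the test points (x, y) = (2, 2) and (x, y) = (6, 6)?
At (2, 2): LHS = tan(4) ≈ 1.158 ≠ RHS = 2·tan(2) ≈ -4.37
At (6, 6): LHS = tan(12) ≈ -0.6359 ≠ RHS = 2·tan(6) ≈ -0.582

Answer: No, fails at both test points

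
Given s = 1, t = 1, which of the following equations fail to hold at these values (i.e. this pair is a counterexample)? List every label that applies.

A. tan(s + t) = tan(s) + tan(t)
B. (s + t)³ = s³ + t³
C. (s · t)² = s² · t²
Evaluating each claim at the given values:
A. LHS = tan(2) ≈ -2.185, RHS = 2·tan(1) ≈ 3.115 → fails here (LHS ≠ RHS)
B. LHS = 8, RHS = 2 → fails here (LHS ≠ RHS)
C. LHS = 1, RHS = 1 → holds here (LHS = RHS)

Answer: A, B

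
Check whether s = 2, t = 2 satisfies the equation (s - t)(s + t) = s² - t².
Substituting s = 2, t = 2:

LHS = (2 - 2)(2 + 2) = 0
RHS = 2² - 2² = 0

LHS = RHS, so the equation holds at this point.

Answer: Holds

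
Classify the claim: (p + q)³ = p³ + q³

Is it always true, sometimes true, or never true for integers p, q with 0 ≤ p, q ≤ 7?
Sometimes true

It holds at (p, q) = (0, 6) (both sides equal 216), but fails at (p, q) = (2, 7) (LHS = 729, RHS = 351).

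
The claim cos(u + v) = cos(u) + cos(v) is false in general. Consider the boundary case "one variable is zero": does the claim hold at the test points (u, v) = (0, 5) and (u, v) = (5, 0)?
At (0, 5): LHS = cos(5) ≈ 0.2837 ≠ RHS = cos(5) + 1 ≈ 1.284
At (5, 0): LHS = cos(5) ≈ 0.2837 ≠ RHS = cos(5) + 1 ≈ 1.284

Answer: No, fails at both test points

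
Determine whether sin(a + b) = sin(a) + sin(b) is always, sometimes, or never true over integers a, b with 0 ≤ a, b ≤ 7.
Sometimes true

It holds at (a, b) = (0, 3) (both sides equal sin(3) ≈ 0.1411), but fails at (a, b) = (4, 6) (LHS = sin(10) ≈ -0.544, RHS = sin(4) + sin(6) ≈ -1.036).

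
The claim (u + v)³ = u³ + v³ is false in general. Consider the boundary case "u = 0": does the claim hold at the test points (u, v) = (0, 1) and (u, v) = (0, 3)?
Yes, holds at both test points

At (0, 1): LHS = 1, RHS = 1 → equal
At (0, 3): LHS = 27, RHS = 27 → equal

So the claim does hold at both of these boundary points, even though it is not an identity.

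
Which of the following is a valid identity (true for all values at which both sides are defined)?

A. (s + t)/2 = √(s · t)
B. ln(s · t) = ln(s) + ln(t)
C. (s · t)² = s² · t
A: fails at (4, 6) — LHS = 5, RHS = 2·√(6) ≈ 4.899.
B: holds — e.g. at (5, 5), both sides equal ln(25) ≈ 3.219.
C: fails at (2, 3) — LHS = 36, RHS = 12.

Answer: B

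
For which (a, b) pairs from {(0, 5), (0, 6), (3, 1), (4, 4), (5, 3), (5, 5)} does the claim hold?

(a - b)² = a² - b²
(4, 4), (5, 5)

Testing each pair:
(0, 5): LHS = 25, RHS = -25 → fails
(0, 6): LHS = 36, RHS = -36 → fails
(3, 1): LHS = 4, RHS = 8 → fails
(4, 4): LHS = 0, RHS = 0 → holds
(5, 3): LHS = 4, RHS = 16 → fails
(5, 5): LHS = 0, RHS = 0 → holds

2 of 6 pairs satisfy the claim.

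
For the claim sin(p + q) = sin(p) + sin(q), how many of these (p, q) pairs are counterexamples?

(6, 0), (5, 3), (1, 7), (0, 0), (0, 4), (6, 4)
3

Testing each pair:
(6, 0): LHS = sin(6) ≈ -0.2794, RHS = sin(6) ≈ -0.2794 → satisfies claim
(5, 3): LHS = sin(8) ≈ 0.9894, RHS = sin(5) + sin(3) ≈ -0.8178 → counterexample
(1, 7): LHS = sin(8) ≈ 0.9894, RHS = sin(7) + sin(1) ≈ 1.498 → counterexample
(0, 0): LHS = 0, RHS = 0 → satisfies claim
(0, 4): LHS = sin(4) ≈ -0.7568, RHS = sin(4) ≈ -0.7568 → satisfies claim
(6, 4): LHS = sin(10) ≈ -0.544, RHS = sin(4) + sin(6) ≈ -1.036 → counterexample

That makes 3 counterexamples.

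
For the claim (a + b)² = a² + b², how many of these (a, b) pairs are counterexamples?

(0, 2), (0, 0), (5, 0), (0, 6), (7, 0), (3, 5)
1

Testing each pair:
(0, 2): LHS = 4, RHS = 4 → satisfies claim
(0, 0): LHS = 0, RHS = 0 → satisfies claim
(5, 0): LHS = 25, RHS = 25 → satisfies claim
(0, 6): LHS = 36, RHS = 36 → satisfies claim
(7, 0): LHS = 49, RHS = 49 → satisfies claim
(3, 5): LHS = 64, RHS = 34 → counterexample

That makes 1 counterexample.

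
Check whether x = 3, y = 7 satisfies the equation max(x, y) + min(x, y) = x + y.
Substituting x = 3, y = 7:

LHS = max(3, 7) + min(3, 7) = 10
RHS = 3 + 7 = 10

LHS = RHS, so the equation holds at this point.

Answer: Holds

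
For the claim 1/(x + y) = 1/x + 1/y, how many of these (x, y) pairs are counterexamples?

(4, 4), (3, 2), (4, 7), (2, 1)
4

Testing each pair:
(4, 4): LHS = 1/8, RHS = 1/2 → counterexample
(3, 2): LHS = 1/5, RHS = 5/6 → counterexample
(4, 7): LHS = 1/11, RHS = 11/28 → counterexample
(2, 1): LHS = 1/3, RHS = 3/2 → counterexample

That makes 4 counterexamples.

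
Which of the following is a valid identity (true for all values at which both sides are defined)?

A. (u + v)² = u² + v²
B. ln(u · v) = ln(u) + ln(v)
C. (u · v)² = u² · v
A: fails at (1, 5) — LHS = 36, RHS = 26.
B: holds — e.g. at (4, 6), both sides equal ln(24) ≈ 3.178.
C: fails at (3, 5) — LHS = 225, RHS = 45.

Answer: B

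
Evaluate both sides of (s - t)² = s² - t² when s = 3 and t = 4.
LHS = (3 - 4)² = 1
RHS = 3² - 4² = -7

LHS ≠ RHS, so the equation does not hold here.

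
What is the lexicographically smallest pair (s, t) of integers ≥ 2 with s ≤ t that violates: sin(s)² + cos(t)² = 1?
(s, t) = (2, 3)

Substituting (2, 3) into the claim:
LHS = sin(2)² + cos(3)² ≈ 1.807
RHS = 1

Since LHS ≠ RHS, this pair disproves the claim, and no lexicographically smaller pair (s ≤ t, integers ≥ 2) does.

For instance (2, 8) is also a counterexample (LHS = cos(8)² + sin(2)² ≈ 0.848, RHS = 1), but it's lexicographically larger.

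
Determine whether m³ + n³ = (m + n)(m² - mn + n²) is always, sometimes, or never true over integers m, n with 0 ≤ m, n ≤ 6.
The identity holds for every pair in the range. For instance at (m, n) = (1, 3): both sides equal 28.

Answer: Always true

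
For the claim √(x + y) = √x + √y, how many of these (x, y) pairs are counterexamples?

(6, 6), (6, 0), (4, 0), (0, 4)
1

Testing each pair:
(6, 6): LHS = 2·√(3) ≈ 3.464, RHS = 2·√(6) ≈ 4.899 → counterexample
(6, 0): LHS = √(6) ≈ 2.449, RHS = √(6) ≈ 2.449 → satisfies claim
(4, 0): LHS = 2, RHS = 2 → satisfies claim
(0, 4): LHS = 2, RHS = 2 → satisfies claim

That makes 1 counterexample.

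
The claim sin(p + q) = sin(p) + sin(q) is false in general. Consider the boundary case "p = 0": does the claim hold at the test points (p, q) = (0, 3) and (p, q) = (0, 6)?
At (0, 3): LHS = sin(3) ≈ 0.1411, RHS = sin(3) ≈ 0.1411 → equal
At (0, 6): LHS = sin(6) ≈ -0.2794, RHS = sin(6) ≈ -0.2794 → equal

So the claim does hold at both of these boundary points, even though it is not an identity.

Answer: Yes, holds at both test points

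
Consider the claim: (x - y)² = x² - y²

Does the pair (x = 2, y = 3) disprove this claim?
Substituting x = 2, y = 3:
LHS = (2 - 3)² = 1
RHS = 2² - 3² = -5

Since LHS ≠ RHS, this pair disproves the claim.

Answer: Yes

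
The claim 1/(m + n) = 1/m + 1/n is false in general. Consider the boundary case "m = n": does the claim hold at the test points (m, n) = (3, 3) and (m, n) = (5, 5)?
At (3, 3): LHS = 1/6 ≠ RHS = 2/3
At (5, 5): LHS = 1/10 ≠ RHS = 2/5

Answer: No, fails at both test points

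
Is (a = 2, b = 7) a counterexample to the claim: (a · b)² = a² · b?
Substituting a = 2, b = 7:
LHS = (2 · 7)² = 196
RHS = 2² · 7 = 28

Since LHS ≠ RHS, this pair disproves the claim.

Answer: Yes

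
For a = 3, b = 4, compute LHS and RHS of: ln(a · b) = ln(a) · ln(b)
LHS = ln(3 · 4) = ln(12) ≈ 2.485
RHS = ln(3) · ln(4) ≈ 1.523

LHS ≠ RHS (they differ by about 0.9619), so the equation does not hold here.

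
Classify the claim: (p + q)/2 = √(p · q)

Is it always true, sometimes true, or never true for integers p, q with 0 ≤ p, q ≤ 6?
Sometimes true

It holds at (p, q) = (5, 5) (both sides equal 5), but fails at (p, q) = (2, 3) (LHS = 5/2, RHS = √(6) ≈ 2.449).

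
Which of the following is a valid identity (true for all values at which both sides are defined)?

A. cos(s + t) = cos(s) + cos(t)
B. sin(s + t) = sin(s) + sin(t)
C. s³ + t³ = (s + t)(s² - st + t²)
A: fails at (5, 5) — LHS = cos(10) ≈ -0.8391, RHS = 2·cos(5) ≈ 0.5673.
B: fails at (5, 8) — LHS = sin(13) ≈ 0.4202, RHS = sin(5) + sin(8) ≈ 0.03043.
C: holds — e.g. at (2, 5), both sides equal 133.

Answer: C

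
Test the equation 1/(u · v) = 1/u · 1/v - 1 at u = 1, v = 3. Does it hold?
Fails

Substituting u = 1, v = 3:

LHS = 1/(1 · 3) = 1/3
RHS = 1/1 · 1/3 - 1 = -2/3

LHS ≠ RHS, so the equation does not hold at this point.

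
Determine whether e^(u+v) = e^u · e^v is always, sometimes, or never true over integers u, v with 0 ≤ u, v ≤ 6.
The identity holds for every pair in the range. For instance at (u, v) = (0, 5): both sides equal e^5 ≈ 148.4.

Answer: Always true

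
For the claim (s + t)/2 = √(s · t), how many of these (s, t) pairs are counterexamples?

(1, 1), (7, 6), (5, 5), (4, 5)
2

Testing each pair:
(1, 1): LHS = 1, RHS = 1 → satisfies claim
(7, 6): LHS = 13/2, RHS = √(42) ≈ 6.481 → counterexample
(5, 5): LHS = 5, RHS = 5 → satisfies claim
(4, 5): LHS = 9/2, RHS = 2·√(5) ≈ 4.472 → counterexample

That makes 2 counterexamples.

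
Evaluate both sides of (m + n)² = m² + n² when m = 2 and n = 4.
LHS = (2 + 4)² = 36
RHS = 2² + 4² = 20

LHS ≠ RHS, so the equation does not hold here.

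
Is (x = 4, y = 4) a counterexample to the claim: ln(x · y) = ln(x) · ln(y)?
Yes

Substituting x = 4, y = 4:
LHS = ln(4 · 4) = ln(16) ≈ 2.773
RHS = ln(4) · ln(4) = ln(4)² ≈ 1.922

Since LHS ≠ RHS, this pair disproves the claim.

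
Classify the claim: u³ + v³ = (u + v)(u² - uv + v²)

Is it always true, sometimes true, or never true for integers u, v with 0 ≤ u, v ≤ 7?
Always true

The identity holds for every pair in the range. For instance at (u, v) = (2, 7): both sides equal 351.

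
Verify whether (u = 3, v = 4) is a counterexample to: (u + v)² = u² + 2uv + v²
Substituting u = 3, v = 4:
LHS = (3 + 4)² = 49
RHS = 3² + 2·3·4 + 4² = 49

The sides agree, so this pair does not disprove the claim.

Answer: No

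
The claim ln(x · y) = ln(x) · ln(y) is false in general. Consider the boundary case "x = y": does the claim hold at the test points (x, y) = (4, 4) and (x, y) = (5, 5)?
No, fails at both test points

At (4, 4): LHS = ln(16) ≈ 2.773 ≠ RHS = ln(4)² ≈ 1.922
At (5, 5): LHS = ln(25) ≈ 3.219 ≠ RHS = ln(5)² ≈ 2.59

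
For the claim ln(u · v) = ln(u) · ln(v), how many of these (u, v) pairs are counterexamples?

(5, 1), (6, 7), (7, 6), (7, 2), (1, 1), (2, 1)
Testing each pair:
(5, 1): LHS = ln(5) ≈ 1.609, RHS = 0 → counterexample
(6, 7): LHS = ln(42) ≈ 3.738, RHS = ln(6)·ln(7) ≈ 3.487 → counterexample
(7, 6): LHS = ln(42) ≈ 3.738, RHS = ln(6)·ln(7) ≈ 3.487 → counterexample
(7, 2): LHS = ln(14) ≈ 2.639, RHS = ln(2)·ln(7) ≈ 1.349 → counterexample
(1, 1): LHS = 0, RHS = 0 → satisfies claim
(2, 1): LHS = ln(2) ≈ 0.6931, RHS = 0 → counterexample

That makes 5 counterexamples.

Answer: 5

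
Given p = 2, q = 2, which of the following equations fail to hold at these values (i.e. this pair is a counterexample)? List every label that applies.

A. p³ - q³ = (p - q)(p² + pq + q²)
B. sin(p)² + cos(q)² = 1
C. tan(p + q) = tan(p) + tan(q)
Evaluating each claim at the given values:
A. LHS = 0, RHS = 0 → holds here (LHS = RHS)
B. LHS = cos(2)² + sin(2)² = 1, RHS = 1 → holds here (LHS = RHS)
C. LHS = tan(4) ≈ 1.158, RHS = 2·tan(2) ≈ -4.37 → fails here (LHS ≠ RHS)

Answer: C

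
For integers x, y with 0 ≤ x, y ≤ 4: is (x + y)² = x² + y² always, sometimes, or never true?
It holds at (x, y) = (0, 3) (both sides equal 9), but fails at (x, y) = (4, 4) (LHS = 64, RHS = 32).

Answer: Sometimes true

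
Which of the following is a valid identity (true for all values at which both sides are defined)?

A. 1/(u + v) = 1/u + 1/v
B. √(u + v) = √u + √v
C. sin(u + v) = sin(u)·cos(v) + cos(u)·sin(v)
A: fails at (1, 2) — LHS = 1/3, RHS = 3/2.
B: fails at (3, 3) — LHS = √(6) ≈ 2.449, RHS = 2·√(3) ≈ 3.464.
C: holds — e.g. at (4, 4), both sides equal sin(8) ≈ 0.9894.

Answer: C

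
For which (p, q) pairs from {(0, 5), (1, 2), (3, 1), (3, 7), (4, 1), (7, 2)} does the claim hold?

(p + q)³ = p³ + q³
Testing each pair:
(0, 5): LHS = 125, RHS = 125 → holds
(1, 2): LHS = 27, RHS = 9 → fails
(3, 1): LHS = 64, RHS = 28 → fails
(3, 7): LHS = 1000, RHS = 370 → fails
(4, 1): LHS = 125, RHS = 65 → fails
(7, 2): LHS = 729, RHS = 351 → fails

1 of 6 pairs satisfies the claim.

Answer: (0, 5)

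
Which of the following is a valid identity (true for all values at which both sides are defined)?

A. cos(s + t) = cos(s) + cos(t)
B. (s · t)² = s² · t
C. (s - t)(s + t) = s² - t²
A: fails at (2, 5) — LHS = cos(7) ≈ 0.7539, RHS = cos(2) + cos(5) ≈ -0.1325.
B: fails at (1, 5) — LHS = 25, RHS = 5.
C: holds — e.g. at (1, 5), both sides equal -24.

Answer: C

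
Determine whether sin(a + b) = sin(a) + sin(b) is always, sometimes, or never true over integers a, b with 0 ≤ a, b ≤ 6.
It holds at (a, b) = (0, 0) (both sides equal 0), but fails at (a, b) = (6, 3) (LHS = sin(9) ≈ 0.4121, RHS = sin(6) + sin(3) ≈ -0.1383).

Answer: Sometimes true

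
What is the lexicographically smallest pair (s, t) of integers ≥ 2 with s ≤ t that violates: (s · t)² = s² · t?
(s, t) = (2, 2)

Substituting (2, 2) into the claim:
LHS = (2 · 2)² = 16
RHS = 2² · 2 = 8

Since LHS ≠ RHS, this pair disproves the claim, and no lexicographically smaller pair (s ≤ t, integers ≥ 2) does.

For instance (4, 6) is also a counterexample (LHS = 576, RHS = 96), but it's lexicographically larger.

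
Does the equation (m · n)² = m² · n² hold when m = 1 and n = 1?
Substituting m = 1, n = 1:

LHS = (1 · 1)² = 1
RHS = 1² · 1² = 1

LHS = RHS, so the equation holds at this point.

Answer: Holds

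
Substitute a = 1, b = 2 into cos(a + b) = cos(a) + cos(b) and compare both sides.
LHS = cos(1 + 2) = cos(3) ≈ -0.99
RHS = cos(1) + cos(2) ≈ 0.1242

LHS ≠ RHS (they differ by about 1.114), so the equation does not hold here.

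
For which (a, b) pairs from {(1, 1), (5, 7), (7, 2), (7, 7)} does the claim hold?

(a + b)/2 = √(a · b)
(1, 1), (7, 7)

Testing each pair:
(1, 1): LHS = 1, RHS = 1 → holds
(5, 7): LHS = 6, RHS = √(35) ≈ 5.916 → fails
(7, 2): LHS = 9/2, RHS = √(14) ≈ 3.742 → fails
(7, 7): LHS = 7, RHS = 7 → holds

2 of 4 pairs satisfy the claim.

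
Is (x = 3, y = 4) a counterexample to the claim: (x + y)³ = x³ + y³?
Yes

Substituting x = 3, y = 4:
LHS = (3 + 4)³ = 343
RHS = 3³ + 4³ = 91

Since LHS ≠ RHS, this pair disproves the claim.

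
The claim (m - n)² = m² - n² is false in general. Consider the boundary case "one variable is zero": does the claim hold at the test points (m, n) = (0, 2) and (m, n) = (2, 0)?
At (0, 2): LHS = 4 ≠ RHS = -4
At (2, 0): LHS = 4, RHS = 4 → equal

Answer: Only at (2, 0)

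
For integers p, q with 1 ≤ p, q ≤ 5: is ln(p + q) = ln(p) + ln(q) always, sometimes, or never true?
Sometimes true

It holds at (p, q) = (2, 2) (both sides equal ln(4) ≈ 1.386), but fails at (p, q) = (4, 3) (LHS = ln(7) ≈ 1.946, RHS = ln(3) + ln(4) ≈ 2.485).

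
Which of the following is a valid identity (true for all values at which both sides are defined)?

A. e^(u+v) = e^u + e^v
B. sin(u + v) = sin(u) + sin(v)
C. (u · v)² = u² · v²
C

A: fails at (5, 8) — LHS = e^13 ≈ 442413.4, RHS = e^5 + e^8 ≈ 3129.
B: fails at (1, 1) — LHS = sin(2) ≈ 0.9093, RHS = 2·sin(1) ≈ 1.683.
C: holds — e.g. at (1, 5), both sides equal 25.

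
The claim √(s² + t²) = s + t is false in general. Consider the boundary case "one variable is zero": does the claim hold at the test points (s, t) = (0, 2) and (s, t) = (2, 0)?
At (0, 2): LHS = 2, RHS = 2 → equal
At (2, 0): LHS = 2, RHS = 2 → equal

So the claim does hold at both of these boundary points, even though it is not an identity.

Answer: Yes, holds at both test points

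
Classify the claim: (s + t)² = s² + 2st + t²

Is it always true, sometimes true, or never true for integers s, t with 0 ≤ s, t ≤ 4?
Always true

The identity holds for every pair in the range. For instance at (s, t) = (3, 4): both sides equal 49.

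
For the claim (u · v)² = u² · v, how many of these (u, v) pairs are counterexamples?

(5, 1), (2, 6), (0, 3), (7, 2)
Testing each pair:
(5, 1): LHS = 25, RHS = 25 → satisfies claim
(2, 6): LHS = 144, RHS = 24 → counterexample
(0, 3): LHS = 0, RHS = 0 → satisfies claim
(7, 2): LHS = 196, RHS = 98 → counterexample

That makes 2 counterexamples.

Answer: 2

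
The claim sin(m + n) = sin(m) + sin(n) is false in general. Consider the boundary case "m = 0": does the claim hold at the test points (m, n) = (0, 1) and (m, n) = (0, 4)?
Yes, holds at both test points

At (0, 1): LHS = sin(1) ≈ 0.8415, RHS = sin(1) ≈ 0.8415 → equal
At (0, 4): LHS = sin(4) ≈ -0.7568, RHS = sin(4) ≈ -0.7568 → equal

So the claim does hold at both of these boundary points, even though it is not an identity.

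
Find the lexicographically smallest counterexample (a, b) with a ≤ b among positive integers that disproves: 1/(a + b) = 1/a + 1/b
(a, b) = (1, 1)

Substituting (1, 1) into the claim:
LHS = 1/(1 + 1) = 1/2
RHS = 1/1 + 1/1 = 2

Since LHS ≠ RHS, this pair disproves the claim, and no lexicographically smaller pair (a ≤ b, positive integers) does.

For instance (2, 6) is also a counterexample (LHS = 1/8, RHS = 2/3), but it's lexicographically larger.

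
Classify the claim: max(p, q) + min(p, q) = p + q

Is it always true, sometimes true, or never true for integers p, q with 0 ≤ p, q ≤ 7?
Always true

The identity holds for every pair in the range. For instance at (p, q) = (7, 7): both sides equal 14.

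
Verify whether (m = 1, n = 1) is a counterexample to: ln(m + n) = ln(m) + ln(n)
Substituting m = 1, n = 1:
LHS = ln(1 + 1) = ln(2) ≈ 0.6931
RHS = ln(1) + ln(1) = 0

Since LHS ≠ RHS, this pair disproves the claim.

Answer: Yes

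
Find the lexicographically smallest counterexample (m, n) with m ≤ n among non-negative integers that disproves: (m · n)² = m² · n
(m, n) = (1, 2)

Substituting (1, 2) into the claim:
LHS = (1 · 2)² = 4
RHS = 1² · 2 = 2

Since LHS ≠ RHS, this pair disproves the claim, and no lexicographically smaller pair (m ≤ n, non-negative integers) does.

For instance (2, 6) is also a counterexample (LHS = 144, RHS = 24), but it's lexicographically larger.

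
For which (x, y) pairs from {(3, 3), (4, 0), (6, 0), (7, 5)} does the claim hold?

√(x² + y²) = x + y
Testing each pair:
(3, 3): LHS = 3·√(2) ≈ 4.243, RHS = 6 → fails
(4, 0): LHS = 4, RHS = 4 → holds
(6, 0): LHS = 6, RHS = 6 → holds
(7, 5): LHS = √(74) ≈ 8.602, RHS = 12 → fails

2 of 4 pairs satisfy the claim.

Answer: (4, 0), (6, 0)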